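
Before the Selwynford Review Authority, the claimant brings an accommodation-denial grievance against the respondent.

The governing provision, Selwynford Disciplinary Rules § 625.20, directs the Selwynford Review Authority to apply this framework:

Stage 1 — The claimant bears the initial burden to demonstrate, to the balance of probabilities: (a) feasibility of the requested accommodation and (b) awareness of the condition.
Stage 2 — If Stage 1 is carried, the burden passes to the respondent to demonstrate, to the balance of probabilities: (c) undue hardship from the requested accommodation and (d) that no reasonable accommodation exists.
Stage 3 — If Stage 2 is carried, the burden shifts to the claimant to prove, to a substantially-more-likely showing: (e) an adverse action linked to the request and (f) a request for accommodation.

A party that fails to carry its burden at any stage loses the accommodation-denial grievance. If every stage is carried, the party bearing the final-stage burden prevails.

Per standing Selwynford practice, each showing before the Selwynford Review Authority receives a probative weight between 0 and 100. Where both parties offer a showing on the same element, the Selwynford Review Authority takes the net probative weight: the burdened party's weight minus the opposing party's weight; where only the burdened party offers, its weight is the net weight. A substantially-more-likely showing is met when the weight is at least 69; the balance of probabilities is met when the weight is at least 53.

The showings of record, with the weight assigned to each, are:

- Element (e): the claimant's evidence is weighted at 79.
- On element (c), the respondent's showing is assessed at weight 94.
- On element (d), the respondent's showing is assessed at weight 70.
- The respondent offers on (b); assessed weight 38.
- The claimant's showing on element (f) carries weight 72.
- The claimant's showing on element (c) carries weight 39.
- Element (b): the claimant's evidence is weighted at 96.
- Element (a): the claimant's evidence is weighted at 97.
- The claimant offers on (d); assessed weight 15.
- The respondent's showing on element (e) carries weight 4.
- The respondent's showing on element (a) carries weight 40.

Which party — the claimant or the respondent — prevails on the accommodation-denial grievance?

Stage 1 — burden on claimant; standard: the balance of probabilities (weight is at least 53).
    (a): 97 − 40 = 57 ≥ 53 [met]
    (b): 96 − 38 = 58 ≥ 53 [met]
  Stage 1 is satisfied; the onus moves to the respondent.
Stage 2 — burden on respondent; standard: the balance of probabilities (weight is at least 53).
    (c): 94 − 39 = 55 ≥ 53 [met]
    (d): 70 − 15 = 55 ≥ 53 [met]
  All elements met. The burden passes to the claimant.
Stage 3 — burden on claimant; standard: a substantially-more-likely showing (weight is at least 69).
    (e): 79 − 4 = 75 ≥ 69 [met]
    (f): 72 ≥ 69 [met]
  The claimant carries the last stage.
With every stage satisfied, the claimant prevails.

claimant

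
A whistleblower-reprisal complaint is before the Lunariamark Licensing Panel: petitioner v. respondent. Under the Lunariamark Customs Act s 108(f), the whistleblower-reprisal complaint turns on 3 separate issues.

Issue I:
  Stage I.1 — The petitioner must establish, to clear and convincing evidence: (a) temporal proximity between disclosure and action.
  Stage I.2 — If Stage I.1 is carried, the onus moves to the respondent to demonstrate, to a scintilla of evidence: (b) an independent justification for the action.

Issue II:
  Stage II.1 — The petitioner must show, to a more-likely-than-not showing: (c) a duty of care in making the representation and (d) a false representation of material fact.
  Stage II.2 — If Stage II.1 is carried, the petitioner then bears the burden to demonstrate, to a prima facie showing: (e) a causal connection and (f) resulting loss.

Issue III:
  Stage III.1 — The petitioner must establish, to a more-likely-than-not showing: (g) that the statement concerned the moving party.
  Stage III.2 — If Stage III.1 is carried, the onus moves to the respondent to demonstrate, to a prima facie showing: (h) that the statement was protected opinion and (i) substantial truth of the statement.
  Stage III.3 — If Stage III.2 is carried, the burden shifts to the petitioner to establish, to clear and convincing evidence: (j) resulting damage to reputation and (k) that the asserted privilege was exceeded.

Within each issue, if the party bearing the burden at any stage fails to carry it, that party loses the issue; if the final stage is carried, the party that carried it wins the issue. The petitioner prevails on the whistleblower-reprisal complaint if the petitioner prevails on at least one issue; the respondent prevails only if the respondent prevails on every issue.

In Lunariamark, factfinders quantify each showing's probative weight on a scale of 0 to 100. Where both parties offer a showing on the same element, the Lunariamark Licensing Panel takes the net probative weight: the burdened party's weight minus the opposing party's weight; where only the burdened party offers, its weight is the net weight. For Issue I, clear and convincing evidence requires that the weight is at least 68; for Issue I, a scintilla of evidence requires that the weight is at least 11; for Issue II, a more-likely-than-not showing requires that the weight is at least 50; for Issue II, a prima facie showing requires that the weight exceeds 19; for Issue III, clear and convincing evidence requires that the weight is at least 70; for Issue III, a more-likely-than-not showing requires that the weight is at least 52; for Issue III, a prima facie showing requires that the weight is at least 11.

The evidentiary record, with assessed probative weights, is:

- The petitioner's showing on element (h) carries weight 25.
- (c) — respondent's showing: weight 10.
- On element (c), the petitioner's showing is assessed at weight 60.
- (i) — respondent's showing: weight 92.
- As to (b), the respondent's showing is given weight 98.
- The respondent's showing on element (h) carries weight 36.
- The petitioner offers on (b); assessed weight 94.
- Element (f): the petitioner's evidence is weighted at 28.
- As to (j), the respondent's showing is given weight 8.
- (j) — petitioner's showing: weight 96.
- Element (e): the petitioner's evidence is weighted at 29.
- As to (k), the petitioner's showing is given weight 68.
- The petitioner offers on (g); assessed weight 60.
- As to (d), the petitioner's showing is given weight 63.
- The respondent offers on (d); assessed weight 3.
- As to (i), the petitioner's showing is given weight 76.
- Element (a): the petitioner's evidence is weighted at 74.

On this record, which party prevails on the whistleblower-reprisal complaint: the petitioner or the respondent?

petitioner

— Issue I —
Stage I.1 — burden on petitioner; standard: clear and convincing evidence (weight is at least 68).
    (a): 74 ≥ 68 [met]
  The petitioner carries Stage I.1; the respondent now bears the burden.
Stage I.2 — burden on respondent; standard: a scintilla of evidence (weight is at least 11).
    (b): 98 − 94 = 4 < 11 [not met]
  Stage I.2 not carried; the respondent fails its burden.
The analysis ends at Stage I.2; the petitioner prevails on this issue.
— Issue II —
Stage II.1 — burden on petitioner; standard: a more-likely-than-not showing (weight is at least 50).
    (c): 60 − 10 = 50 ≥ 50 [met]
    (d): 63 − 3 = 60 ≥ 50 [met]
  All elements met. The petitioner retains the burden for Stage II.2.
Stage II.2 — burden on petitioner; standard: a prima facie showing (weight exceeds 19).
    (e): 29 > 19 [met]
    (f): 28 > 19 [met]
  The petitioner carries the last stage.
All stages carried — the petitioner prevails on this issue.
— Issue III —
Stage III.1 (petitioner, a more-likely-than-not showing, weight is at least 52): (g) 60 ≥ 52 — meets.
  The petitioner carries Stage III.1; the respondent now bears the burden.
Stage III.2 (respondent, a prima facie showing, weight is at least 11): (h) net 36−25=11 ≥ 11 — meets; (i) net 92−76=16 ≥ 11 — meets.
  Stage III.2 carried; the burden shifts to the petitioner.
Stage III.3 (petitioner, clear and convincing evidence, weight is at least 70): (j) net 96−8=88 ≥ 70 — meets; (k) 68 < 70 — fails.
  The petitioner does not carry Stage III.3.
The respondent prevails on this issue.
Per-issue: Issue I → petitioner; Issue II → petitioner; Issue III → respondent. The petitioner must prevail on at least one issue; overall, the petitioner prevails.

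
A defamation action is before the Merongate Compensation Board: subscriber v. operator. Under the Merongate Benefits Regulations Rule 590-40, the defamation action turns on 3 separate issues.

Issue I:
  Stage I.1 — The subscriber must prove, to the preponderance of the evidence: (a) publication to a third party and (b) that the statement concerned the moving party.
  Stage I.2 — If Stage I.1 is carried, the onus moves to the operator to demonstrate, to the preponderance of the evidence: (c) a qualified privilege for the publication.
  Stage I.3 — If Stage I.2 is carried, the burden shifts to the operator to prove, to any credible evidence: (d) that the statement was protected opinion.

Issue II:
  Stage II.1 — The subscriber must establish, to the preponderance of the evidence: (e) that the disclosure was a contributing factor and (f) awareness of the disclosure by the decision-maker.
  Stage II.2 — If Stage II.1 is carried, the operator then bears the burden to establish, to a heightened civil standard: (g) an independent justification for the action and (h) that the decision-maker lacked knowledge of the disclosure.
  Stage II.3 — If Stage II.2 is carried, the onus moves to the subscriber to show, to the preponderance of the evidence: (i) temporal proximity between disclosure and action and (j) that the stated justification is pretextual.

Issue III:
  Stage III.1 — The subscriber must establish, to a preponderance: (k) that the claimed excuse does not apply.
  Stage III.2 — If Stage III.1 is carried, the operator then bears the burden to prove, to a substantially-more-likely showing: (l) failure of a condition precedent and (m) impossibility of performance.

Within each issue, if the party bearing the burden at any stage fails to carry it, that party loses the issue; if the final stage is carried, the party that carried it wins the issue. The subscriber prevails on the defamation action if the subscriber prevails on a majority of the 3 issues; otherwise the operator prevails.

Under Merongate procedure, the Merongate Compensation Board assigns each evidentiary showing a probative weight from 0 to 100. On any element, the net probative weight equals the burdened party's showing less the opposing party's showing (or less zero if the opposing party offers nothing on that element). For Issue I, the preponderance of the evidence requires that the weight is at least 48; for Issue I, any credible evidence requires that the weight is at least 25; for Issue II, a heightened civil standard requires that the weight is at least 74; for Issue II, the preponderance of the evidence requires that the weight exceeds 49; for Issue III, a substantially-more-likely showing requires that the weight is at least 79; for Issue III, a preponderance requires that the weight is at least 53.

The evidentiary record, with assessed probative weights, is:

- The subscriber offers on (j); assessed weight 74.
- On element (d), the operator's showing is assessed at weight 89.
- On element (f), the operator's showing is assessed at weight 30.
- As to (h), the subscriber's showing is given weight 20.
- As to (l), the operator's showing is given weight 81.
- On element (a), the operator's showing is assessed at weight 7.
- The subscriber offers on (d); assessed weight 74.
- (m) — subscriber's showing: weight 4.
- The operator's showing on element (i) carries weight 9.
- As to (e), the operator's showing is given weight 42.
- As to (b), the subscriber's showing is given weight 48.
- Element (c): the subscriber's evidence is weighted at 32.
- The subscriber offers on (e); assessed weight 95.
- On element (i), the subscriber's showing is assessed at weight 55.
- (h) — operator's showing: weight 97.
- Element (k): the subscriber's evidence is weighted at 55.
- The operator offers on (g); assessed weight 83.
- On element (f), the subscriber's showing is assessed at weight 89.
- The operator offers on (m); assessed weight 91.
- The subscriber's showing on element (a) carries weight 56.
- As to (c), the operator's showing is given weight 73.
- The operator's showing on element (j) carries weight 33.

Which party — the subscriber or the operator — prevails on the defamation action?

operator

— Issue I —
Stage I.1 (subscriber, the preponderance of the evidence, weight is at least 48): (a) net 56−7=49 ≥ 48 — meets; (b) 48 ≥ 48 — meets.
  All elements met. The burden passes to the operator.
Stage I.2 (operator, the preponderance of the evidence, weight is at least 48): (c) net 73−32=41 < 48 — fails.
  Stage I.2 not carried; the operator fails its burden.
So the subscriber prevails on this issue.
— Issue II —
At Stage II.1 the subscriber must meet the preponderance of the evidence (weight exceeds 49): on (e) the weight is 95 less the opposing 42 gives net 53, > 49, so (e) meets the standard; on (f) the weight is 89 less the opposing 30 gives net 59, which does exceed 49, so (f) meets the standard.
  All elements met. The burden passes to the operator.
At Stage II.2 the operator must meet a heightened civil standard (weight is at least 74): on (g) the weight is 83, ≥ 74, so (g) meets the standard; on (h) the weight is 97 less the opposing 20 gives net 77, ≥ 74, so (h) meets the standard.
  All elements met. The burden passes to the subscriber.
At Stage II.3 the subscriber must meet the preponderance of the evidence (weight exceeds 49): on (i) the weight is 55 less the opposing 9 gives net 46, which does not exceed 49, so (i) does not meet the standard; on (j) the weight is 74 less the opposing 33 gives net 41, ≤ 49, so (j) does not meet the standard.
  Stage II.3 not carried; the subscriber fails its burden.
The operator prevails on this issue.
— Issue III —
At Stage III.1 the subscriber must meet a preponderance (weight is at least 53): on (k) the weight is 55, ≥ 53, so (k) meets the standard.
  All elements met. The burden passes to the operator.
At Stage III.2 the operator must meet a substantially-more-likely showing (weight is at least 79): on (l) the weight is 81, ≥ 79, so (l) meets the standard; on (m) the weight is 91 less the opposing 4 gives net 87, which does reach 79, so (m) meets the standard.
  The operator carries the last stage.
All stages carried — the operator prevails on this issue.
Per-issue: Issue I → subscriber; Issue II → operator; Issue III → operator. The subscriber must prevail on a majority of issues; overall, the operator prevails.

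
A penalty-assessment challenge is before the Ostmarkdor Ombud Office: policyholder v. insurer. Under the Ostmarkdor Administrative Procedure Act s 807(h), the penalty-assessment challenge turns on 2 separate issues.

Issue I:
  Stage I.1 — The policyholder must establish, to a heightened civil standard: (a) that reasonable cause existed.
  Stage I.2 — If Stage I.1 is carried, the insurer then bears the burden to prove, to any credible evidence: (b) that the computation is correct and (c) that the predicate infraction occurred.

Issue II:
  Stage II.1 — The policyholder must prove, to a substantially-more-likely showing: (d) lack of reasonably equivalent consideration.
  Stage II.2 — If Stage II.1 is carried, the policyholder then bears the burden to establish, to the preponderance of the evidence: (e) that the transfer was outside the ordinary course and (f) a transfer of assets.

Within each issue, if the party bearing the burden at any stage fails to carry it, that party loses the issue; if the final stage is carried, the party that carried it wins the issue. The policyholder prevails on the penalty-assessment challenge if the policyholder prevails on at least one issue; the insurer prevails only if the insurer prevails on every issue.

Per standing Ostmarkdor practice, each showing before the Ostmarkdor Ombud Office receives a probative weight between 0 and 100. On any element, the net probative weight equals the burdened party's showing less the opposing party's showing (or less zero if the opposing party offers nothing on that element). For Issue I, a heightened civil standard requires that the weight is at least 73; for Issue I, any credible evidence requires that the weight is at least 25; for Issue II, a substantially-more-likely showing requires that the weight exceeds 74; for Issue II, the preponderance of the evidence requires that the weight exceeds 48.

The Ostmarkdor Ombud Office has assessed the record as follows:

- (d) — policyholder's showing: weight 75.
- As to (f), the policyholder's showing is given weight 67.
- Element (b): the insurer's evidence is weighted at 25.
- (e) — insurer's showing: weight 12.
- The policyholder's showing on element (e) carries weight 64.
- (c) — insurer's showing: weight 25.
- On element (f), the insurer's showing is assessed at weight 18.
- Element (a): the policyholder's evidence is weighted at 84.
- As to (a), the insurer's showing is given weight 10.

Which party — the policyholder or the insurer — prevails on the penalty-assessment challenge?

— Issue I —
Stage I.1 — burden on policyholder; standard: a heightened civil standard (weight is at least 73).
    (a): 84 − 10 = 74 ≥ 73 [met]
  All elements met. The burden passes to the insurer.
Stage I.2 — burden on insurer; standard: any credible evidence (weight is at least 25).
    (b): 25 ≥ 25 [met]
    (c): 25 ≥ 25 [met]
  All elements met at the final stage.
Every stage carried; the insurer prevails on this issue.
— Issue II —
Stage II.1 — burden on policyholder; standard: a substantially-more-likely showing (weight exceeds 74).
    (d): 75 > 74 [met]
  All elements met. The policyholder retains the burden for Stage II.2.
Stage II.2 — burden on policyholder; standard: the preponderance of the evidence (weight exceeds 48).
    (e): 64 − 12 = 52 > 48 [met]
    (f): 67 − 18 = 49 > 48 [met]
  The policyholder carries the last stage.
With every stage satisfied, the policyholder prevails on this issue.
Per-issue: Issue I → insurer; Issue II → policyholder. The policyholder must prevail on at least one issue; overall, the policyholder prevails.

policyholder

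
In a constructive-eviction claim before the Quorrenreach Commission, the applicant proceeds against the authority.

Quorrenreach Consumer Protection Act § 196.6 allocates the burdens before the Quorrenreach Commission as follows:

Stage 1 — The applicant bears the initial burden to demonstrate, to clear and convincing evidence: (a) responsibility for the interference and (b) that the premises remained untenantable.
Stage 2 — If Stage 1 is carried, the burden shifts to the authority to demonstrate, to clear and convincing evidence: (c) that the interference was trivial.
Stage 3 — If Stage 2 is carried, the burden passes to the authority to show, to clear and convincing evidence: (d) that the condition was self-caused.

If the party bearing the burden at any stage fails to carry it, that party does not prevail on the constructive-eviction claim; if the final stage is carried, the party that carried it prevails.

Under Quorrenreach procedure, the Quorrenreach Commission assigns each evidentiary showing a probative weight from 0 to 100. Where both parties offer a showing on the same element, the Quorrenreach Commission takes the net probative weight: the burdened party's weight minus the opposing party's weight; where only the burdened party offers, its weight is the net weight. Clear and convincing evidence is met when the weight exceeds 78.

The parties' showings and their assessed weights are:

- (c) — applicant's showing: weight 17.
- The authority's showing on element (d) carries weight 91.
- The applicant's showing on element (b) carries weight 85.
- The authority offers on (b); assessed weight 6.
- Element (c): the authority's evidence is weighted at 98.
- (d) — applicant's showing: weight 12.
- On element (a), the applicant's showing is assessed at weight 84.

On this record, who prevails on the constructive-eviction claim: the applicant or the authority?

authority

Stage 1 — burden on applicant; standard: clear and convincing evidence (weight exceeds 78).
    (a): 84 > 78 [met]
    (b): 85 − 6 = 79 > 78 [met]
  All elements met. The burden passes to the authority.
Stage 2 — burden on authority; standard: clear and convincing evidence (weight exceeds 78).
    (c): 98 − 17 = 81 > 78 [met]
  Stage 2 carried; the burden remains with the authority.
Stage 3 — burden on authority; standard: clear and convincing evidence (weight exceeds 78).
    (d): 91 − 12 = 79 > 78 [met]
  Stage 3 carried; the final stage is satisfied.
All stages carried — the authority prevails.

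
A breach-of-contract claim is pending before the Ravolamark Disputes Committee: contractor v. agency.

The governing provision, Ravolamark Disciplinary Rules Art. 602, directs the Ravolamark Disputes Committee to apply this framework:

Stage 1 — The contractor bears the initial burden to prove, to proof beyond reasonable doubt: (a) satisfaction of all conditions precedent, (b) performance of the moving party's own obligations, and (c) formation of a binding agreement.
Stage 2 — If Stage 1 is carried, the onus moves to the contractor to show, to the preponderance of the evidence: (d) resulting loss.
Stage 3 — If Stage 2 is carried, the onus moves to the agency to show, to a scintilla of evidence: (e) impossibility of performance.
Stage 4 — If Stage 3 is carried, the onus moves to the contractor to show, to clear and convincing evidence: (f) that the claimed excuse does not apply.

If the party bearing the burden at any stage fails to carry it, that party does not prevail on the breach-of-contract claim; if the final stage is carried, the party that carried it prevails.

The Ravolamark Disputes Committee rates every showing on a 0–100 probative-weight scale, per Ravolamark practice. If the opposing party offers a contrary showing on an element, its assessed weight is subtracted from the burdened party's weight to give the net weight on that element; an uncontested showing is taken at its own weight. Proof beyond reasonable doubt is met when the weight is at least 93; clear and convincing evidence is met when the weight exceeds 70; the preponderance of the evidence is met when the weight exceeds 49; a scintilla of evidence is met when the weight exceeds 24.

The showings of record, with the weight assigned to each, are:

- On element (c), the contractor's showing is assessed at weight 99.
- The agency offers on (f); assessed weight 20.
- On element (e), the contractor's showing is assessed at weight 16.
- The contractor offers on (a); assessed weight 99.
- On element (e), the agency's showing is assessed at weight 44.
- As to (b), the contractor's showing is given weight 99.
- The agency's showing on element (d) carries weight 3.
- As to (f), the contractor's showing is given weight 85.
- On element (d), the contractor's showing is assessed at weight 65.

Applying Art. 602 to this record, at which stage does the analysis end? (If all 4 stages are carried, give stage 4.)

stage 4

Stage 1 — burden on contractor; standard: proof beyond reasonable doubt (weight is at least 93).
    (a): 99 ≥ 93 [met]
    (b): 99 ≥ 93 [met]
    (c): 99 ≥ 93 [met]
  Stage 1 is satisfied; the contractor continues to bear the burden.
Stage 2 — burden on contractor; standard: the preponderance of the evidence (weight exceeds 49).
    (d): 65 − 3 = 62 > 49 [met]
  The contractor carries Stage 2; the agency now bears the burden.
Stage 3 — burden on agency; standard: a scintilla of evidence (weight exceeds 24).
    (e): 44 − 16 = 28 > 24 [met]
  All elements met. The burden passes to the contractor.
Stage 4 — burden on contractor; standard: clear and convincing evidence (weight exceeds 70).
    (f): 85 − 20 = 65 ≤ 70 [not met]
  Not every element is met, so the contractor fails to carry Stage 4.
So the agency prevails.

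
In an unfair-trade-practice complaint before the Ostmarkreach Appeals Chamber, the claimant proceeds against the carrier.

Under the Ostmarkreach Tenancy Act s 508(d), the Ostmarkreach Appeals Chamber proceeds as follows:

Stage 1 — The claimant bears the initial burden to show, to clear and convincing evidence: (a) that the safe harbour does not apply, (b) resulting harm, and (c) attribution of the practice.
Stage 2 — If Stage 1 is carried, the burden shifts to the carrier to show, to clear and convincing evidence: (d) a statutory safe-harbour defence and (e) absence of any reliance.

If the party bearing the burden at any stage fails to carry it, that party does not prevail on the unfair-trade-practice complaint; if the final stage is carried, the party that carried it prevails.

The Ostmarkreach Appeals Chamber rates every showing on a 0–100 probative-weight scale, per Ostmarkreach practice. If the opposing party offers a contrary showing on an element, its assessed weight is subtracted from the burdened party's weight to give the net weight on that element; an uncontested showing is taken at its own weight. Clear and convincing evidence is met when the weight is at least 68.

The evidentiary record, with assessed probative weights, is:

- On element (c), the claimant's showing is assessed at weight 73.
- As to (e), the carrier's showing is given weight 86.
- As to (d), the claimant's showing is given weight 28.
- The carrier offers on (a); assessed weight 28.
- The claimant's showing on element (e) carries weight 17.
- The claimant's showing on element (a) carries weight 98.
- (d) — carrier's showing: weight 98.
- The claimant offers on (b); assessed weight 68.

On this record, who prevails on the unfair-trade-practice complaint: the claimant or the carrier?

At Stage 1 the claimant must meet clear and convincing evidence (weight is at least 68): on (a) the weight is 98 less the opposing 28 gives net 70, ≥ 68, so (a) meets the standard; on (b) the weight is 68, which does reach 68, so (b) meets the standard; on (c) the weight is 73, which does reach 68, so (c) meets the standard.
  All elements met. The burden passes to the carrier.
At Stage 2 the carrier must meet clear and convincing evidence (weight is at least 68): on (d) the weight is 98 less the opposing 28 gives net 70, which does reach 68, so (d) meets the standard; on (e) the weight is 86 less the opposing 17 gives net 69, ≥ 68, so (e) meets the standard.
  The carrier carries the last stage.
Every stage carried; the carrier prevails.

carrier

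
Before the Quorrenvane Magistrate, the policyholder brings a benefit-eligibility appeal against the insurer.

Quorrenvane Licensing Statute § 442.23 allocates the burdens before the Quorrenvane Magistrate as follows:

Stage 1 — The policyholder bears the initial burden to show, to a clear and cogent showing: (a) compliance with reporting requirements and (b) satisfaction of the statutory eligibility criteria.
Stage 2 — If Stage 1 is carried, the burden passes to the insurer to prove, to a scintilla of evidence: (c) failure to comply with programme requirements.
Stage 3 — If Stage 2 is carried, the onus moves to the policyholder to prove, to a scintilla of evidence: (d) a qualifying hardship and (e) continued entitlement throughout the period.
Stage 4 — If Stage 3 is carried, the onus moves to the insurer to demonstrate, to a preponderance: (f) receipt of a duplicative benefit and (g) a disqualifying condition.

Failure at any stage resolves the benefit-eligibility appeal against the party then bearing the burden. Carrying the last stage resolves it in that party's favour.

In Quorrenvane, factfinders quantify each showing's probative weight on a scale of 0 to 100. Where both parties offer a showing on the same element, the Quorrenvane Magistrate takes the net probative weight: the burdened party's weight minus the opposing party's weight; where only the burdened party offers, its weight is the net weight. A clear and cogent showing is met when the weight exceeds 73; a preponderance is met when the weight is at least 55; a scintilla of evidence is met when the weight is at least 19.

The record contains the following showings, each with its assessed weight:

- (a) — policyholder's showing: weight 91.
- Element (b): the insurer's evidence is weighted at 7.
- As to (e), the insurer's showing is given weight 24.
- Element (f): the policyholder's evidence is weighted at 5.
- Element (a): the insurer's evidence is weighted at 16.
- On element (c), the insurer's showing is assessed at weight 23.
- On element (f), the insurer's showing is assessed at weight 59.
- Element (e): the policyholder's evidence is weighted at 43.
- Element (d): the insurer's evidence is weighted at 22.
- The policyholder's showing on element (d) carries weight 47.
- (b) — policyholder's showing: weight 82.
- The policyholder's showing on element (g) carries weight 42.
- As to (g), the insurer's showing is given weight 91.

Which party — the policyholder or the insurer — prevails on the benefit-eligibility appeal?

Stage 1 (policyholder, a clear and cogent showing, weight exceeds 73): (a) net 91−16=75 > 73 — meets; (b) net 82−7=75 > 73 — meets.
  Stage 1 is satisfied; the onus moves to the insurer.
Stage 2 (insurer, a scintilla of evidence, weight is at least 19): (c) 23 ≥ 19 — meets.
  Stage 2 is satisfied; the onus moves to the policyholder.
Stage 3 (policyholder, a scintilla of evidence, weight is at least 19): (d) net 47−22=25 ≥ 19 — meets; (e) net 43−24=19 ≥ 19 — meets.
  Stage 3 is satisfied; the onus moves to the insurer.
Stage 4 (insurer, a preponderance, weight is at least 55): (f) net 59−5=54 < 55 — fails; (g) net 91−42=49 < 55 — fails.
  Stage 4 not carried; the insurer fails its burden.
So the policyholder prevails.

policyholder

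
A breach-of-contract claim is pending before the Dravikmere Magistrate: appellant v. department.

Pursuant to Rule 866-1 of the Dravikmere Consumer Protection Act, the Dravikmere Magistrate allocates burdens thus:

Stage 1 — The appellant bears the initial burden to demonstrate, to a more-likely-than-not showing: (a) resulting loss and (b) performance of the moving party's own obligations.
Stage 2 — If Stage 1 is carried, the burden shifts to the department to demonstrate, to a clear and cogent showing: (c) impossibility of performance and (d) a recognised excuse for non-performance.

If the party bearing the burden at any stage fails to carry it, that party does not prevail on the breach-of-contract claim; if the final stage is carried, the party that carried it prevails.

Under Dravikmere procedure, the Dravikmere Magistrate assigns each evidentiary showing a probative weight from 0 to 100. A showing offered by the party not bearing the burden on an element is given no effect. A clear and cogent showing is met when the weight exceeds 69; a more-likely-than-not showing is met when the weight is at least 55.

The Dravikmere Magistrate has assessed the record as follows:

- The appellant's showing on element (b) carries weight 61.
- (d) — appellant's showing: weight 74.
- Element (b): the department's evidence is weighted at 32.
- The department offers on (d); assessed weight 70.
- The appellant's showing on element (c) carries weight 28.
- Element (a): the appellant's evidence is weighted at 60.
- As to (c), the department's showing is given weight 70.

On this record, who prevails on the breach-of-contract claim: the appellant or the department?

department

Stage 1 (appellant, a more-likely-than-not showing, weight is at least 55): (a) 60 ≥ 55 — meets; (b) 61 (department's 32 disregarded) ≥ 55 — meets.
  The appellant carries Stage 1; the department now bears the burden.
Stage 2 (department, a clear and cogent showing, weight exceeds 69): (c) 70 (appellant's 28 disregarded) > 69 — meets; (d) 70 (appellant's 74 disregarded) > 69 — meets.
  Stage 2 carried; the final stage is satisfied.
Every stage carried; the department prevails.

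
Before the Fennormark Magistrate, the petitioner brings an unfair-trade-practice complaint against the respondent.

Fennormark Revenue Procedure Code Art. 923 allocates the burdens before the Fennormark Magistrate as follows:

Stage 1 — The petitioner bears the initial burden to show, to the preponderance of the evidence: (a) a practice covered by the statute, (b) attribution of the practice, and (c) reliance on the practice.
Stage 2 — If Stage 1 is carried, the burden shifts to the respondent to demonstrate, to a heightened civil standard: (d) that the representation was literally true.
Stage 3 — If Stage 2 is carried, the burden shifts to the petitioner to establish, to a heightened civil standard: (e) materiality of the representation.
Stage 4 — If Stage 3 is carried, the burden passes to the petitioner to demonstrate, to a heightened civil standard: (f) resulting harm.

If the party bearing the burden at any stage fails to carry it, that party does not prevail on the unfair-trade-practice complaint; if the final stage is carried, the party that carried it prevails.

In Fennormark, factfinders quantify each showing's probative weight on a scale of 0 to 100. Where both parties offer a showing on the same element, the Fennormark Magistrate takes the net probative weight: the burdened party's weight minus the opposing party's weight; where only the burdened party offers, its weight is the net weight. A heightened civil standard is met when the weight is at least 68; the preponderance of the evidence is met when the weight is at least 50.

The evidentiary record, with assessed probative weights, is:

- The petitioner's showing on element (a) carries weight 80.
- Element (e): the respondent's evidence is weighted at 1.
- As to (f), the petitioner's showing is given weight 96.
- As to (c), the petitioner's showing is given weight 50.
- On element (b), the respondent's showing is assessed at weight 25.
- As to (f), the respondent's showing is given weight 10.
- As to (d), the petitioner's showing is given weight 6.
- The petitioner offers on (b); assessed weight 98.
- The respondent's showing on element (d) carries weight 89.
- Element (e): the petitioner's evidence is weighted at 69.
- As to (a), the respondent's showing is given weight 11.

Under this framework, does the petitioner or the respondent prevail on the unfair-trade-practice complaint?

petitioner

At Stage 1 the petitioner must meet the preponderance of the evidence (weight is at least 50): on (a) the weight is 80 less the opposing 11 gives net 69, ≥ 50, so (a) meets the standard; on (b) the weight is 98 less the opposing 25 gives net 73, which does reach 50, so (b) meets the standard; on (c) the weight is 50, ≥ 50, so (c) meets the standard.
  The petitioner carries Stage 1; the respondent now bears the burden.
At Stage 2 the respondent must meet a heightened civil standard (weight is at least 68): on (d) the weight is 89 less the opposing 6 gives net 83, ≥ 68, so (d) meets the standard.
  All elements met. The burden passes to the petitioner.
At Stage 3 the petitioner must meet a heightened civil standard (weight is at least 68): on (e) the weight is 69 less the opposing 1 gives net 68, which does reach 68, so (e) meets the standard.
  Stage 3 carried; the burden remains with the petitioner.
At Stage 4 the petitioner must meet a heightened civil standard (weight is at least 68): on (f) the weight is 96 less the opposing 10 gives net 86, ≥ 68, so (f) meets the standard.
  All elements met at the final stage.
Every stage carried; the petitioner prevails.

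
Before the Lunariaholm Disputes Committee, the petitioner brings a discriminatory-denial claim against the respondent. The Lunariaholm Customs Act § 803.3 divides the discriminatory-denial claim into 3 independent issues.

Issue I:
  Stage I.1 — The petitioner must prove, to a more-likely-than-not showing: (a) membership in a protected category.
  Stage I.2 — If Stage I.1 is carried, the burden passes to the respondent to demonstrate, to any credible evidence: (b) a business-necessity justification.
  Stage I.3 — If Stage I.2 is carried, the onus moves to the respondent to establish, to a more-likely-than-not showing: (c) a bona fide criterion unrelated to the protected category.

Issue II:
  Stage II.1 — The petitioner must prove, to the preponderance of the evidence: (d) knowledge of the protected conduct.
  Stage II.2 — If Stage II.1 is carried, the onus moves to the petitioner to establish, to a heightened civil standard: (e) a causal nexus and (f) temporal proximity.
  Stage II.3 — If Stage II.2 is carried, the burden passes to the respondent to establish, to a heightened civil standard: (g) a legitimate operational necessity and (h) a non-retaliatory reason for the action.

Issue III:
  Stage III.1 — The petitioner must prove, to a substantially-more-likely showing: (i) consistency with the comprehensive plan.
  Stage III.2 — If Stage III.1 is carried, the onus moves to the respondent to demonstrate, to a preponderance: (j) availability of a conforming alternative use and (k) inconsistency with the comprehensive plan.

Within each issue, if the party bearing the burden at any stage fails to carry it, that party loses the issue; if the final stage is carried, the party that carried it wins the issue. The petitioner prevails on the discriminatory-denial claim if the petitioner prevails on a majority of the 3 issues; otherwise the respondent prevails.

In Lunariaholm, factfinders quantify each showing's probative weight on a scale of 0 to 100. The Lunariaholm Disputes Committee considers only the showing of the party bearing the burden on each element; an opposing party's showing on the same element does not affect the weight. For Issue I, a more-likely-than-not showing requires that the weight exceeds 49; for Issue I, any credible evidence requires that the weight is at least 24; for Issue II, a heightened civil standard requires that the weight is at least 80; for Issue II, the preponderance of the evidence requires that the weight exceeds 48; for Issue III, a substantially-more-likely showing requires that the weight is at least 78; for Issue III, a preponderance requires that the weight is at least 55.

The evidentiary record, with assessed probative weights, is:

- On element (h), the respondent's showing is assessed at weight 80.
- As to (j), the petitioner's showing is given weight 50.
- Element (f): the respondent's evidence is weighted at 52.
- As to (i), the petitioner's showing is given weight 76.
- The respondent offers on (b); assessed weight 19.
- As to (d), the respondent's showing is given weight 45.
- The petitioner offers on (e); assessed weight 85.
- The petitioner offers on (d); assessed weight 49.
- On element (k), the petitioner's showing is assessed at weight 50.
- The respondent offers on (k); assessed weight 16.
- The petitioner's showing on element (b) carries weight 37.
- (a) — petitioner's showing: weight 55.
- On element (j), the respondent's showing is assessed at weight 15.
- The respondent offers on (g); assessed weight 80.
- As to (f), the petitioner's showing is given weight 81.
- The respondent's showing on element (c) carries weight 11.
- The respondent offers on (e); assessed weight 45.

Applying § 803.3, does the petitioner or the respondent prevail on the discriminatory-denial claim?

— Issue I —
Stage I.1 — burden on petitioner; standard: a more-likely-than-not showing (weight exceeds 49).
    (a): 55 > 49 [met]
  All elements met. The burden passes to the respondent.
Stage I.2 — burden on respondent; standard: any credible evidence (weight is at least 24).
    (b): 19 (petitioner's 37 disregarded) < 24 [not met]
  The respondent does not carry Stage I.2.
So the petitioner prevails on this issue.
— Issue II —
Stage II.1 (petitioner, the preponderance of the evidence, weight exceeds 48): (d) 49 (respondent's 45 disregarded) > 48 — meets.
  Stage II.1 carried; the burden remains with the petitioner.
Stage II.2 (petitioner, a heightened civil standard, weight is at least 80): (e) 85 (respondent's 45 disregarded) ≥ 80 — meets; (f) 81 (respondent's 52 disregarded) ≥ 80 — meets.
  Stage II.2 is satisfied; the onus moves to the respondent.
Stage II.3 (respondent, a heightened civil standard, weight is at least 80): (g) 80 ≥ 80 — meets; (h) 80 ≥ 80 — meets.
  Stage II.3 carried; the final stage is satisfied.
All stages carried — the respondent prevails on this issue.
— Issue III —
At Stage III.1 the petitioner must meet a substantially-more-likely showing (weight is at least 78): on (i) the weight is 76, < 78, so (i) does not meet the standard.
  Stage III.1 not carried; the petitioner fails its burden.
The analysis ends at Stage III.1; the respondent prevails on this issue.
Per-issue: Issue I → petitioner; Issue II → respondent; Issue III → respondent. The petitioner must prevail on a majority of issues; overall, the respondent prevails.

respondent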